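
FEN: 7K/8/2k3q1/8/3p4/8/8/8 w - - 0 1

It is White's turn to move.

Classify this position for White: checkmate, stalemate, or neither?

White to move; white king on h8.
In check: no.
King squares — g7: attacked by Qg6; h7: attacked by Qg6; g8: attacked by Qg6.
Legal moves for White: none.
Not in check and no legal moves → stalemate.

stalemate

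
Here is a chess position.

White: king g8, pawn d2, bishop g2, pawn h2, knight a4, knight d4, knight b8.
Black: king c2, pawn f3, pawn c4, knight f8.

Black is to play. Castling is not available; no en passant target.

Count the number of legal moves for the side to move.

Black to move; king on c2.
In check: yes, from the white knight on d4.
Legal moves: Kd3, Kxd2, Kd1, Kc1, Kb1.
Count: 5.

5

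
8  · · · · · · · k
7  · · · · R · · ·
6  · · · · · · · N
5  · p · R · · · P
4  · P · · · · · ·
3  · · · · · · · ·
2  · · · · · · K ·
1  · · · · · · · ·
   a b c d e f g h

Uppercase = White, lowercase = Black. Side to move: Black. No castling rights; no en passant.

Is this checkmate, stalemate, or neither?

stalemate

Black to move; black king on h8.
In check: no.
King squares — g7: attacked by Re7; h7: attacked by Re7; g8: attacked by Nh6.
Legal moves for Black: none.
Not in check and no legal moves → stalemate.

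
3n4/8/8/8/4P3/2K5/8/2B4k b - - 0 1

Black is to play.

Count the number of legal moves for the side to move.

Black to move; king on h1.
In check: no.
Legal moves: Nf7, Nb7, Ne6, Nc6, Kh2, Kg2, Kg1.
Count: 7.

7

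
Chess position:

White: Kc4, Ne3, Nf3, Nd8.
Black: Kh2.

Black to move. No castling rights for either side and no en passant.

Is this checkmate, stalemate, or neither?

Black to move; black king on h2.
In check: yes, from the white knight on f3.
King squares — g1: attacked by Nf3; h1: available; g2: attacked by Ne3; g3: available; h3: available.
Legal moves for Black: Kh3, Kg3, Kh1.
Black is in check but has 3 legal moves → neither.

neither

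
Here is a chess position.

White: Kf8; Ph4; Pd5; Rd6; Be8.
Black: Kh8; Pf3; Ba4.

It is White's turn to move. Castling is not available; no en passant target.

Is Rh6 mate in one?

yes

After Rh6: black king on h8; in check: yes, from the white rook on h6.
King squares — g7: attacked by Kf8; h7: attacked by Rh6; g8: attacked by Kf8.
Black has no legal moves → checkmate.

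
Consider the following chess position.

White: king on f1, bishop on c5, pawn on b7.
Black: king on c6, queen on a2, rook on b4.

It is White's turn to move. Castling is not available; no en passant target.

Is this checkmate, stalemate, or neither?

neither

White to move; white king on f1.
In check: no.
Legal moves for White: Bf8, Be7, Ba7, Bd6, Bb6, Bd4, Bxb4, Be3, Bf2, Bg1, Kg1, Ke1, b8=Q, b8=R, b8=B, b8=N+.
White has 16 legal moves and is not in check → neither.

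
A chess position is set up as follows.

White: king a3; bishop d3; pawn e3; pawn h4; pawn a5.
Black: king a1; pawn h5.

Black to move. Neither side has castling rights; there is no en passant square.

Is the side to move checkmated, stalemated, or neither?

stalemate

Black to move; black king on a1.
In check: no.
King squares — b1: attacked by Bd3; a2: attacked by Ka3; b2: attacked by Ka3.
Legal moves for Black: none.
Not in check and no legal moves → stalemate.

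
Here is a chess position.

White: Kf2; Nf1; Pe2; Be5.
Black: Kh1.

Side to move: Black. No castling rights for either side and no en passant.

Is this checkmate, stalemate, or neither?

stalemate

Black to move; black king on h1.
In check: no.
King squares — g1: attacked by Kf2; g2: attacked by Kf2; h2: attacked by Nf1.
Legal moves for Black: none.
Not in check and no legal moves → stalemate.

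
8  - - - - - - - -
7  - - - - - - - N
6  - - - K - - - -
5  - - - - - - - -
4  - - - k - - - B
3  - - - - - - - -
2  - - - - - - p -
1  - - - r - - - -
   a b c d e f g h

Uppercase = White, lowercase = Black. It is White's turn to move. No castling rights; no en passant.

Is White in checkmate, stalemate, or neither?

neither

White to move; white king on d6.
In check: no.
Legal moves for White: Nf8, Nf6, Ng5, Ke7, Kd7, Kc7, Ke6, Kc6, Bd8, Be7, Bf6+, Bg5, Bg3, Bf2+, Be1.
White has 15 legal moves and is not in check → neither.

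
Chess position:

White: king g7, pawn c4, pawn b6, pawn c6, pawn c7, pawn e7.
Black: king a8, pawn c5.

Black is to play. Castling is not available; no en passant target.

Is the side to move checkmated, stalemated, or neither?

Black to move; black king on a8.
In check: no.
King squares — a7: attacked by Pb6; b7: attacked by Pc6; b8: attacked by Pc7.
Legal moves for Black: none.
Not in check and no legal moves → stalemate.

stalemate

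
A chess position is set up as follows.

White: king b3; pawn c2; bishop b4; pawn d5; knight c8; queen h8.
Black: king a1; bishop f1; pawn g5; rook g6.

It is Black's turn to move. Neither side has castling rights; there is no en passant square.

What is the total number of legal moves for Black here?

3

Black to move; king on a1.
In check: yes, from the white queen on h8.
Legal moves: Kb1, Rg7, Rf6.
Count: 3.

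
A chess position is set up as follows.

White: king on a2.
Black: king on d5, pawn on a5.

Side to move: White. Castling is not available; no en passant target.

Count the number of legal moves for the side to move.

5

White to move; king on a2.
In check: no.
Legal moves: Kb3, Ka3, Kb2, Kb1, Ka1.
Count: 5.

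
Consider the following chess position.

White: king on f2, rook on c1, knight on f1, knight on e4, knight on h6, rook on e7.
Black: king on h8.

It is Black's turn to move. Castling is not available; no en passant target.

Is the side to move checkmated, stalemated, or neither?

Black to move; black king on h8.
In check: no.
King squares — g7: attacked by Re7; h7: attacked by Re7; g8: attacked by Nh6.
Legal moves for Black: none.
Not in check and no legal moves → stalemate.

stalemate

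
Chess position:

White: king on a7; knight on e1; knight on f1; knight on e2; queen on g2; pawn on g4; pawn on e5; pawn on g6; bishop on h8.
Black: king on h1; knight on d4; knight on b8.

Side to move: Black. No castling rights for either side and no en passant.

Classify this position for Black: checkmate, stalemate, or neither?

Black to move; black king on h1.
In check: yes, from the white queen on g2.
King squares — g1: attacked by Ne2; g2: attacked by Ne1; h2: attacked by Nf1.
Legal moves for Black: none.
In check with no legal moves → checkmate.

checkmate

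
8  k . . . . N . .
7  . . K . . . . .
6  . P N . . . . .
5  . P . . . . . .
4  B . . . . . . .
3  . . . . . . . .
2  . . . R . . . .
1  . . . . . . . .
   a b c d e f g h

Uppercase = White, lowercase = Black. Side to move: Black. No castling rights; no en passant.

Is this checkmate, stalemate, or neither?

Black to move; black king on a8.
In check: no.
King squares — a7: attacked by Pb6; b7: attacked by Kc7; b8: attacked by Nc6.
Legal moves for Black: none.
Not in check and no legal moves → stalemate.

stalemate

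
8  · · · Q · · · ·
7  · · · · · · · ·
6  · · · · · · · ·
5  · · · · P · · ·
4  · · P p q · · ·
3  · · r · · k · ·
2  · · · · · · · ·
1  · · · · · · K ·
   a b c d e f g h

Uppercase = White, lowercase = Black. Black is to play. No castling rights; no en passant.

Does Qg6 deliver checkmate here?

After Qg6: white king on g1; in check: yes, from the black queen on g6.
White has 4 legal replies: Kh2, Kh1, Kf1, Qg5.
In check but a legal move exists → not checkmate.

no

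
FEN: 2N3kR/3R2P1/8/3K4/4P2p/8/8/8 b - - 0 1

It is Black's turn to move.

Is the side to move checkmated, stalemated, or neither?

Black to move; black king on g8.
In check: yes, from the white rook on h8.
King squares — f7: attacked by Rd7; g7: attacked by Rd7; h7: attacked by Rh8; f8: attacked by Pg7; h8: attacked by Pg7.
Legal moves for Black: none.
In check with no legal moves → checkmate.

checkmate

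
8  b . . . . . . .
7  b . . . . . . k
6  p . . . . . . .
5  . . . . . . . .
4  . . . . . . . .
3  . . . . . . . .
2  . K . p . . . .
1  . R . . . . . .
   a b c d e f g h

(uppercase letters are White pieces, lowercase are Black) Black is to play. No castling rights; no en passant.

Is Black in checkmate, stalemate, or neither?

Black to move; black king on h7.
In check: no.
Legal moves for Black include: Bb7, Bc6, Bd5, Be4, Bf3, Bg2, Bh1, Kh8, Kg8, Kg7, Kh6, Kg6, Bb8, Bb6, Bc5, Bd4+, Be3, Bf2, ... (list truncated; more exist).
Black has legal moves and is not in check → neither.

neither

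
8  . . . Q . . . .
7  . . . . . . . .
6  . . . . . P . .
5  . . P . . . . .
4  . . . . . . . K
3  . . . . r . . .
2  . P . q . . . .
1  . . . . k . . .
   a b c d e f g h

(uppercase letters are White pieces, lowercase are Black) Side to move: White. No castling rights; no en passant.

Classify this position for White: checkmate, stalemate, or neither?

neither

White to move; white king on h4.
In check: no.
Legal moves for White include: Qh8, Qg8, Qf8, Qe8, Qc8, Qb8, Qa8, Qe7, Qd7, Qc7, Qd6, Qb6, Qd5, Qa5, Qd4, Qd3, Qxd2+, Kh5, ... (list truncated; more exist).
White has legal moves and is not in check → neither.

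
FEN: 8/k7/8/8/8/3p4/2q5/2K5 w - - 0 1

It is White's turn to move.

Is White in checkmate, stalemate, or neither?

White to move; white king on c1.
In check: yes, from the black queen on c2.
King squares — b1: attacked by Qc2; d1: attacked by Qc2; b2: attacked by Qc2; c2: attacked by Pd3; d2: attacked by Qc2.
Legal moves for White: none.
In check with no legal moves → checkmate.

checkmate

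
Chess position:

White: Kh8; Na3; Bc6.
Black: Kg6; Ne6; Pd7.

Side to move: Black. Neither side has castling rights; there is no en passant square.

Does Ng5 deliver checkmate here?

After Ng5: white king on h8; in check: no.
White is not in check, so this cannot be checkmate.

no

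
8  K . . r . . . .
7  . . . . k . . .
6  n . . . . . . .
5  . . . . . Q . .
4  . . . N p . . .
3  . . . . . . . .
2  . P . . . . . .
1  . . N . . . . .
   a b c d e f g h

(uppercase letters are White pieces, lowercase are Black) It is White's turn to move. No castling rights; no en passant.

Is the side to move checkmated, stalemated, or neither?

neither

White to move; white king on a8.
In check: yes, from the black rook on d8.
Legal moves for White: Kb7, Ka7, Qc8.
White is in check but has 3 legal moves → neither.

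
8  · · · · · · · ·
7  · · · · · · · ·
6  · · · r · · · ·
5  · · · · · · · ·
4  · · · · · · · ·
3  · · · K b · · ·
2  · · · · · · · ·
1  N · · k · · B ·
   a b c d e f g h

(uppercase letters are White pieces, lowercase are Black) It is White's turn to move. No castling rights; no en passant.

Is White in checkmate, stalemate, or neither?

White to move; white king on d3.
In check: yes, from the black rook on d6.
Legal moves for White: Ke4, Kc4, Kxe3, Kc3.
White is in check but has 4 legal moves → neither.

neither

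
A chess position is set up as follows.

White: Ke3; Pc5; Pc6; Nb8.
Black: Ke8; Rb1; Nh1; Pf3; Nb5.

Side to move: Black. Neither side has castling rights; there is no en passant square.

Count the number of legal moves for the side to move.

Black to move; king on e8.
In check: no.
Legal moves: Kf8, Kd8, Kf7, Ke7, Nc7, Na7, Nd6, Nd4, Nc3, Na3, Ng3, Nf2, Rb4, Rb3+, Rb2, Rg1, Rf1, Re1+, Rd1, Rc1, Ra1, f2.
Count: 22.

22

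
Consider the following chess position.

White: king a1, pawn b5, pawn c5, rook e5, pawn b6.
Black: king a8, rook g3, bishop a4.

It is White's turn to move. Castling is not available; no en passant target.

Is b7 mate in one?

After b7: black king on a8; in check: yes, from the white pawn on b7.
Black has 3 legal replies: Kb8, Kxb7, Ka7.
In check but a legal move exists → not checkmate.

no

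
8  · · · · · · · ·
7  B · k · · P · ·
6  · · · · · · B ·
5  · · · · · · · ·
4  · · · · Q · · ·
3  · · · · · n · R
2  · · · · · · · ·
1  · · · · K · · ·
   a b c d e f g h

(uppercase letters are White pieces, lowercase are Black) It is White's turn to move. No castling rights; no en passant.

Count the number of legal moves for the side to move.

White to move; king on e1.
In check: yes, from the black knight on f3.
Legal moves: Kf2, Ke2, Kf1, Kd1, Qxf3, Rxf3.
Count: 6.

6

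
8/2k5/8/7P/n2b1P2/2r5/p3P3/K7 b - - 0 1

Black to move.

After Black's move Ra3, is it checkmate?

yes

After Ra3: white king on a1; in check: yes, from the black bishop on d4.
King squares — b1: attacked by Pa2; a2: attacked by Ra3; b2: attacked by Na4.
White has no legal moves → checkmate.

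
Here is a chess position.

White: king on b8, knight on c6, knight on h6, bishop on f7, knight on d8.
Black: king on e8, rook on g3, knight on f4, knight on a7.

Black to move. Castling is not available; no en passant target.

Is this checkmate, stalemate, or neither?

Black to move; black king on e8.
In check: yes, from the white bishop on f7.
King squares — d7: available; e7: attacked by Nc6; f7: attacked by Nh6; d8: attacked by Nc6; f8: available.
Legal moves for Black: Kf8, Kd7.
Black is in check but has 2 legal moves → neither.

neither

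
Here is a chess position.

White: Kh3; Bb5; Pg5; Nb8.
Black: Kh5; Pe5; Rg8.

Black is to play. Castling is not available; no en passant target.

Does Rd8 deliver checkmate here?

no

After Rd8: white king on h3; in check: no.
White is not in check, so this cannot be checkmate.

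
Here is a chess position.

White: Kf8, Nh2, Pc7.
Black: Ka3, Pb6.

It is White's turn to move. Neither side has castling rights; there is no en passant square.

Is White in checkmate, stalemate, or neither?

White to move; white king on f8.
In check: no.
Legal moves for White: Kg8, Ke8, Kg7, Kf7, Ke7, Ng4, Nf3, Nf1, c8=Q, c8=R, c8=B, c8=N.
White has 12 legal moves and is not in check → neither.

neither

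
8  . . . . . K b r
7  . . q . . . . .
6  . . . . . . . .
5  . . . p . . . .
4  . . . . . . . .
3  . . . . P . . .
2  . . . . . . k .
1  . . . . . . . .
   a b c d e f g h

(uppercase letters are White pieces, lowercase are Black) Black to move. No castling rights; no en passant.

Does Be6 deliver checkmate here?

After Be6: white king on f8; in check: yes, from the black rook on h8.
King squares — e7: attacked by Qc7; f7: attacked by Be6; g7: attacked by Qc7; e8: attacked by Rh8; g8: attacked by Be6.
White has no legal moves → checkmate.

yes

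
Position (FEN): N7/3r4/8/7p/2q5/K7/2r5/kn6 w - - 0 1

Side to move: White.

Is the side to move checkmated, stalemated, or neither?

White to move; white king on a3.
In check: yes, from the black knight on b1.
King squares — a2: attacked by Ka1; b2: attacked by Ka1; b3: attacked by Qc4; a4: attacked by Qc4; b4: attacked by Qc4.
Legal moves for White: none.
In check with no legal moves → checkmate.

checkmate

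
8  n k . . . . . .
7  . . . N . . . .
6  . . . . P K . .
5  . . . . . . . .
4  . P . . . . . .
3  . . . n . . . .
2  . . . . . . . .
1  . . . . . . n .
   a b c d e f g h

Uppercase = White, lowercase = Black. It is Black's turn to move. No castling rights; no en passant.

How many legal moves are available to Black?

Black to move; king on b8.
In check: yes, from the white knight on d7.
Legal moves: Kc8, Kc7, Kb7, Ka7.
Count: 4.

4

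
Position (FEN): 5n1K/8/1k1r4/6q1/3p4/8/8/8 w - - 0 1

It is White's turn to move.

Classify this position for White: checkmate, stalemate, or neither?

stalemate

White to move; white king on h8.
In check: no.
King squares — g7: attacked by Qg5; h7: attacked by Nf8; g8: attacked by Qg5.
Legal moves for White: none.
Not in check and no legal moves → stalemate.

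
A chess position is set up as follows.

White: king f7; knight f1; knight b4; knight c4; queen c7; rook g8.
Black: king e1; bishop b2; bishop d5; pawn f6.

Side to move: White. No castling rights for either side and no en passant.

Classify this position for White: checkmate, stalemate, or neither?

neither

White to move; white king on f7.
In check: yes, from the black bishop on d5.
Legal moves for White: Kf8, Ke8, Kg7, Ke7, Kg6, Nxd5.
White is in check but has 6 legal moves → neither.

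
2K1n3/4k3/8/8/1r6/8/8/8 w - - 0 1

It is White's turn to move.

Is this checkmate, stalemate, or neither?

stalemate

White to move; white king on c8.
In check: no.
King squares — b7: attacked by Rb4; c7: attacked by Ne8; d7: attacked by Ke7; b8: attacked by Rb4; d8: attacked by Ke7.
Legal moves for White: none.
Not in check and no legal moves → stalemate.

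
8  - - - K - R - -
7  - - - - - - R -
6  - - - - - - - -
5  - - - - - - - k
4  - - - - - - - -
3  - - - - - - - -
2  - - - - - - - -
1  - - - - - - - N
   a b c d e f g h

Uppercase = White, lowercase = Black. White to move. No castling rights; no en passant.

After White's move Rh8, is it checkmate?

yes

After Rh8: black king on h5; in check: yes, from the white rook on h8.
King squares — g4: attacked by Rg7; h4: attacked by Rh8; g5: attacked by Rg7; g6: attacked by Rg7; h6: attacked by Rh8.
Black has no legal moves → checkmate.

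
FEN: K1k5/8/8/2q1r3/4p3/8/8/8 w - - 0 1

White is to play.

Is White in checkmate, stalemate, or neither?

stalemate

White to move; white king on a8.
In check: no.
King squares — a7: attacked by Qc5; b7: attacked by Kc8; b8: attacked by Kc8.
Legal moves for White: none.
Not in check and no legal moves → stalemate.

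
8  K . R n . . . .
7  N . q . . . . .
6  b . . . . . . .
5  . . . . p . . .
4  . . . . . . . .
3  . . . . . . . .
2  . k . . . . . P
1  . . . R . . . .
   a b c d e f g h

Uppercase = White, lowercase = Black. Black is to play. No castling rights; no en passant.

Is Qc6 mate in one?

no

After Qc6: white king on a8; in check: yes, from the black queen on c6.
White has 3 legal replies: Kb8, Rxc6, Nxc6.
In check but a legal move exists → not checkmate.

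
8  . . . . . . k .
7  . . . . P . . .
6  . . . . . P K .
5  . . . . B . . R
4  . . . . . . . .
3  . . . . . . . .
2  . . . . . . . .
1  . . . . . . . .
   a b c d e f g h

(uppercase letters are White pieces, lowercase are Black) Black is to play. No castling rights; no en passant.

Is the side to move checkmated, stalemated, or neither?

stalemate

Black to move; black king on g8.
In check: no.
King squares — f7: attacked by Kg6; g7: attacked by Pf6; h7: attacked by Rh5; f8: attacked by Pe7; h8: attacked by Rh5.
Legal moves for Black: none.
Not in check and no legal moves → stalemate.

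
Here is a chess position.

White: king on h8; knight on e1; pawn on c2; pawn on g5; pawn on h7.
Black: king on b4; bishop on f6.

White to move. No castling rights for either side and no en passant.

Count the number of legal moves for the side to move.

White to move; king on h8.
In check: yes, from the black bishop on f6.
Legal moves: Kg8, gxf6.
Count: 2.

2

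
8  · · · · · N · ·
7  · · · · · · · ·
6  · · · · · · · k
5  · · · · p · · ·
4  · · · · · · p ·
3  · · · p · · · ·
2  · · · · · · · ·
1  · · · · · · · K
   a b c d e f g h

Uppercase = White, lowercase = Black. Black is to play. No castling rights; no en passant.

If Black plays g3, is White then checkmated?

After g3: white king on h1; in check: no.
White is not in check, so this cannot be checkmate.

no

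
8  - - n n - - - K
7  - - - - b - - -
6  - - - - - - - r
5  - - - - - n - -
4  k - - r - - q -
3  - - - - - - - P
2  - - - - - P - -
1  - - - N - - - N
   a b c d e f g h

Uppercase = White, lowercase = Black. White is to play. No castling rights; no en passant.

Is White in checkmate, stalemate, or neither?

White to move; white king on h8.
In check: yes, from the black rook on h6.
King squares — g7: attacked by Qg4; h7: attacked by Rh6; g8: attacked by Qg4.
Legal moves for White: none.
In check with no legal moves → checkmate.

checkmate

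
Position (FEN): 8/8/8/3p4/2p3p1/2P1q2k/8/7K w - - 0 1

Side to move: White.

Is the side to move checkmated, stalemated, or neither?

White to move; white king on h1.
In check: no.
King squares — g1: attacked by Qe3; g2: attacked by Kh3; h2: attacked by Kh3.
Legal moves for White: none.
Not in check and no legal moves → stalemate.

stalemate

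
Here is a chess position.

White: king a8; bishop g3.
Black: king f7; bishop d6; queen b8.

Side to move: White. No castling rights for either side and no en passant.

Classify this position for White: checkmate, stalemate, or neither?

checkmate

White to move; white king on a8.
In check: yes, from the black queen on b8.
King squares — a7: attacked by Qb8; b7: attacked by Qb8; b8: attacked by Bd6.
Legal moves for White: none.
In check with no legal moves → checkmate.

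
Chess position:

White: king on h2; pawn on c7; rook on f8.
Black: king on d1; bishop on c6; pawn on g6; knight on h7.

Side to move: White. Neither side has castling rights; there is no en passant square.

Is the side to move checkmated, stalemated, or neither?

White to move; white king on h2.
In check: no.
Legal moves for White include: Rh8, Rg8, Re8, Rd8+, Rc8, Rb8, Ra8, Rf7, Rf6, Rf5, Rf4, Rf3, Rf2, Rf1+, Kh3, Kg3, Kg1, c8=Q, ... (list truncated; more exist).
White has legal moves and is not in check → neither.

neither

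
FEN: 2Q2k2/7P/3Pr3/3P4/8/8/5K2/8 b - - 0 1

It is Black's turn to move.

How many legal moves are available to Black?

3

Black to move; king on f8.
In check: yes, from the white queen on c8.
Legal moves: Kg7, Kf7, Re8.
Count: 3.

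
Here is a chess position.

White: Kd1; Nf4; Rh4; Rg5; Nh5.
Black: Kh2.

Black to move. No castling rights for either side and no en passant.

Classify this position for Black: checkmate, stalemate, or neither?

checkmate

Black to move; black king on h2.
In check: yes, from the white rook on h4.
King squares — g1: attacked by Rg5; h1: attacked by Rh4; g2: attacked by Nf4; g3: attacked by Rg5; h3: attacked by Nf4.
Legal moves for Black: none.
In check with no legal moves → checkmate.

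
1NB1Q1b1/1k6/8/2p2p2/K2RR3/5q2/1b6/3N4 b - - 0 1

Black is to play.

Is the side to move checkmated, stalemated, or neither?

neither

Black to move; black king on b7.
In check: yes, from the white bishop on c8.
Legal moves for Black: Kxb8, Ka8, Kc7, Ka7, Kb6.
Black is in check but has 5 legal moves → neither.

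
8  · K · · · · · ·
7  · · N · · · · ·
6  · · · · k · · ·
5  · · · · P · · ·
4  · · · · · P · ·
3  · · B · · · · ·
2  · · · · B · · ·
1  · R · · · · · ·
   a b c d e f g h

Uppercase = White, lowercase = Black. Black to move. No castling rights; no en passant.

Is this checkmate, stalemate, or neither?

neither

Black to move; black king on e6.
In check: yes, from the white knight on c7.
Legal moves for Black: Kf7, Ke7, Kd7, Kf5.
Black is in check but has 4 legal moves → neither.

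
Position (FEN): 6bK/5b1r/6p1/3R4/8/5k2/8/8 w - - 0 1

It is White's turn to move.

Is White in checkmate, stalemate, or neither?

checkmate

White to move; white king on h8.
In check: yes, from the black rook on h7.
King squares — g7: attacked by Rh7; h7: attacked by Bg8; g8: attacked by Bf7.
Legal moves for White: none.
In check with no legal moves → checkmate.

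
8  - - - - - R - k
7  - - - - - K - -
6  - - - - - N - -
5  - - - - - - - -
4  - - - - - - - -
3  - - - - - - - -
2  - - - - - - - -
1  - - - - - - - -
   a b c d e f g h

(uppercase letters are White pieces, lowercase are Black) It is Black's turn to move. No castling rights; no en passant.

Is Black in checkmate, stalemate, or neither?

checkmate

Black to move; black king on h8.
In check: yes, from the white rook on f8.
King squares — g7: attacked by Kf7; h7: attacked by Nf6; g8: attacked by Nf6.
Legal moves for Black: none.
In check with no legal moves → checkmate.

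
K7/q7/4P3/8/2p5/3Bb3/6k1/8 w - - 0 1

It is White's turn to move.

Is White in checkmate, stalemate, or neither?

checkmate

White to move; white king on a8.
In check: yes, from the black queen on a7.
King squares — a7: attacked by Be3; b7: attacked by Qa7; b8: attacked by Qa7.
Legal moves for White: none.
In check with no legal moves → checkmate.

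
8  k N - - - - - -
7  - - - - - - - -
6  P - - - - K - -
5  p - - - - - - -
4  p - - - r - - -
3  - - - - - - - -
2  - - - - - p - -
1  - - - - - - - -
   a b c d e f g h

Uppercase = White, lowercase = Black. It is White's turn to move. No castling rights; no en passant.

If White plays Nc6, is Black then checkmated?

no

After Nc6: black king on a8; in check: no.
Black is not in check, so this cannot be checkmate.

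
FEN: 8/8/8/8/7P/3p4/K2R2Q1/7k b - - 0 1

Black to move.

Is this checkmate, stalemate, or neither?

checkmate

Black to move; black king on h1.
In check: yes, from the white queen on g2.
King squares — g1: attacked by Qg2; g2: attacked by Rd2; h2: attacked by Qg2.
Legal moves for Black: none.
In check with no legal moves → checkmate.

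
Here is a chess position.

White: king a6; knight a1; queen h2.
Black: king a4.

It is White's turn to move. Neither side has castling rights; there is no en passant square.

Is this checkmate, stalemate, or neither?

neither

White to move; white king on a6.
In check: no.
Legal moves for White include: Kb7, Ka7, Kb6, Qh8, Qb8, Qh7, Qc7, Qh6, Qd6, Qh5, Qe5, Qh4+, Qf4+, Qh3, Qg3, Qg2, Qf2, Qe2, ... (list truncated; more exist).
White has legal moves and is not in check → neither.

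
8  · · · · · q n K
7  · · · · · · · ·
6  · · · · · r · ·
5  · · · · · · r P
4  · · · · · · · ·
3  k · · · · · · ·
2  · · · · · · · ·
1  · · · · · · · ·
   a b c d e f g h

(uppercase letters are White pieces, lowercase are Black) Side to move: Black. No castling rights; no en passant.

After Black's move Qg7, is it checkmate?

After Qg7: white king on h8; in check: yes, from the black queen on g7.
King squares — g7: attacked by Rg5; h7: attacked by Qg7; g8: attacked by Qg7.
White has no legal moves → checkmate.

yes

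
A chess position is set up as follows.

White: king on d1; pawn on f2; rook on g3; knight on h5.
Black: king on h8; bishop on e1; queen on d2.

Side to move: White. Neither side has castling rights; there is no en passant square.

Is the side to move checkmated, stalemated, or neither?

White to move; white king on d1.
In check: yes, from the black queen on d2.
King squares — c1: attacked by Qd2; e1: attacked by Qd2; c2: attacked by Qd2; d2: attacked by Be1; e2: attacked by Qd2.
Legal moves for White: none.
In check with no legal moves → checkmate.

checkmate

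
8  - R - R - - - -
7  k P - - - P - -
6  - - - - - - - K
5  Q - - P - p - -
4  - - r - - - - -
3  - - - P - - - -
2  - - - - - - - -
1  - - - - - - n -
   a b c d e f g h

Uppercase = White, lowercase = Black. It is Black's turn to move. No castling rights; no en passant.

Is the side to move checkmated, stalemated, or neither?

checkmate

Black to move; black king on a7.
In check: yes, from the white queen on a5.
King squares — a6: attacked by Qa5; b6: attacked by Qa5; b7: attacked by Rb8; a8: attacked by Qa5; b8: attacked by Rd8.
Legal moves for Black: none.
In check with no legal moves → checkmate.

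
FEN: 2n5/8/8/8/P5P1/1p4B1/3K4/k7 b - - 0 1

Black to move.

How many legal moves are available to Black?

Black to move; king on a1.
In check: no.
Legal moves: Ne7, Na7, Nd6, Nb6, Kb2, Ka2, Kb1, b2.
Count: 8.

8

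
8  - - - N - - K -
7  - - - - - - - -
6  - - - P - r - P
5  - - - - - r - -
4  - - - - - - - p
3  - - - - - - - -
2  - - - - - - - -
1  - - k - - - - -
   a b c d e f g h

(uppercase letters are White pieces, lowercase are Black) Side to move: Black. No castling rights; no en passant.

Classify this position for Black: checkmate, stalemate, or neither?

Black to move; black king on c1.
In check: no.
Legal moves for Black include: Rf8+, Rf7, Rxh6, Rg6+, Re6, Rxd6, Rh5, Rg5+, Re5, Rd5, Rc5, Rb5, Ra5, Rf4, Rf3, Rf2, Rf1, Kd2, ... (list truncated; more exist).
Black has legal moves and is not in check → neither.

neither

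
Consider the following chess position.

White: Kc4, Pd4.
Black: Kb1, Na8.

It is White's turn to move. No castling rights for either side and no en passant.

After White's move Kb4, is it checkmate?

no

After Kb4: black king on b1; in check: no.
Black is not in check, so this cannot be checkmate.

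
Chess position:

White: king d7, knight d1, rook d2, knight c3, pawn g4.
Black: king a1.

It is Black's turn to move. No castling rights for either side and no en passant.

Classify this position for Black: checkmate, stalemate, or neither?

stalemate

Black to move; black king on a1.
In check: no.
King squares — b1: attacked by Nc3; a2: attacked by Rd2; b2: attacked by Nd1.
Legal moves for Black: none.
Not in check and no legal moves → stalemate.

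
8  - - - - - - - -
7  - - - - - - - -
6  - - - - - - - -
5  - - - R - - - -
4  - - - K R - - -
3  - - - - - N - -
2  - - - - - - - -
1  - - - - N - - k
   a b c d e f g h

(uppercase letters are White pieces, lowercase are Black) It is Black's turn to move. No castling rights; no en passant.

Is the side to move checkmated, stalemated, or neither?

stalemate

Black to move; black king on h1.
In check: no.
King squares — g1: attacked by Nf3; g2: attacked by Ne1; h2: attacked by Nf3.
Legal moves for Black: none.
Not in check and no legal moves → stalemate.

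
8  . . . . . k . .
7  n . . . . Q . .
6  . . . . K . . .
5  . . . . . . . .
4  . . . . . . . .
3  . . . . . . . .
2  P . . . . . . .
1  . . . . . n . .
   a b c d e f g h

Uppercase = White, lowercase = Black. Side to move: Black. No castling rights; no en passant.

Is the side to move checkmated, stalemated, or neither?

checkmate

Black to move; black king on f8.
In check: yes, from the white queen on f7.
King squares — e7: attacked by Ke6; f7: attacked by Ke6; g7: attacked by Qf7; e8: attacked by Qf7; g8: attacked by Qf7.
Legal moves for Black: none.
In check with no legal moves → checkmate.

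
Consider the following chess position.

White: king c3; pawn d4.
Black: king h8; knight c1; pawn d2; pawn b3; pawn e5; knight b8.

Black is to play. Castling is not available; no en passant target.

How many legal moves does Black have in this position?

16

Black to move; king on h8.
In check: no.
Legal moves: Kg8, Kh7, Kg7, Nd7, Nc6, Na6, Nd3, Ne2+, Na2+, exd4+, e4, b2, d1=Q, d1=R, d1=B, d1=N+.
Count: 16.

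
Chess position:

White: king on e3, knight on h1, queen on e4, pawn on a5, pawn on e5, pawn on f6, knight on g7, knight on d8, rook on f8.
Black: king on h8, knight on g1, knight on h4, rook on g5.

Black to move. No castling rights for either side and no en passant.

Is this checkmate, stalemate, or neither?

Black to move; black king on h8.
In check: yes, from the white rook on f8.
King squares — g7: attacked by Pf6; h7: attacked by Qe4; g8: attacked by Rf8.
Legal moves for Black: none.
In check with no legal moves → checkmate.

checkmate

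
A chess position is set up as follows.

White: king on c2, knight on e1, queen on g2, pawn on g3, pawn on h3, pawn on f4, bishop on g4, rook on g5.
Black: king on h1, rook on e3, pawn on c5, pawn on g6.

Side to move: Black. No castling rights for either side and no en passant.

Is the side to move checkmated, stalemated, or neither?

Black to move; black king on h1.
In check: yes, from the white queen on g2.
King squares — g1: attacked by Qg2; g2: attacked by Ne1; h2: attacked by Qg2.
Legal moves for Black: none.
In check with no legal moves → checkmate.

checkmate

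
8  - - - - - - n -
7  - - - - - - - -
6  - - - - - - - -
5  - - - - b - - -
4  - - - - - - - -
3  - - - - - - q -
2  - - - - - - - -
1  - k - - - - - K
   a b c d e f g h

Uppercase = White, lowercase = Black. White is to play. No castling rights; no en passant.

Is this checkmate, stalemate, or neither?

White to move; white king on h1.
In check: no.
King squares — g1: attacked by Qg3; g2: attacked by Qg3; h2: attacked by Qg3.
Legal moves for White: none.
Not in check and no legal moves → stalemate.

stalemate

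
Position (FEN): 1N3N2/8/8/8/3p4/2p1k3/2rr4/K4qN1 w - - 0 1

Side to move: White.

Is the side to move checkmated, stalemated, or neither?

White to move; white king on a1.
In check: yes, from the black queen on f1.
King squares — b1: attacked by Qf1; a2: attacked by Rc2; b2: attacked by Rc2.
Legal moves for White: none.
In check with no legal moves → checkmate.

checkmate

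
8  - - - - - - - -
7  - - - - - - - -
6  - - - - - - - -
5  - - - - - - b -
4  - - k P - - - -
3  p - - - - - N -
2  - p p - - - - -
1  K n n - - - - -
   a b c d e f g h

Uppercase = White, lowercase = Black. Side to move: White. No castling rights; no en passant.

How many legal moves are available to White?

White to move; king on a1.
In check: yes, from the black pawn on b2.
Legal moves: none.
Count: 0.

0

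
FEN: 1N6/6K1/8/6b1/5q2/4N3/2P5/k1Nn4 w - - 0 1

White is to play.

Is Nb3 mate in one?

After Nb3: black king on a1; in check: yes, from the white knight on b3.
Black has 3 legal replies: Kb2, Ka2, Kb1.
In check but a legal move exists → not checkmate.

no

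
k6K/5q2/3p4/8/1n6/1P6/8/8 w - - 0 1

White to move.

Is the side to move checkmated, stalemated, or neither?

stalemate

White to move; white king on h8.
In check: no.
King squares — g7: attacked by Qf7; h7: attacked by Qf7; g8: attacked by Qf7.
Legal moves for White: none.
Not in check and no legal moves → stalemate.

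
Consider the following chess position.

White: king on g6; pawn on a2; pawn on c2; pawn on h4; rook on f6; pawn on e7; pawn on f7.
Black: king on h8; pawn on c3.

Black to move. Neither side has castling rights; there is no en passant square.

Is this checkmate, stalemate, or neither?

Black to move; black king on h8.
In check: no.
King squares — g7: attacked by Kg6; h7: attacked by Kg6; g8: attacked by Pf7.
Legal moves for Black: none.
Not in check and no legal moves → stalemate.

stalemate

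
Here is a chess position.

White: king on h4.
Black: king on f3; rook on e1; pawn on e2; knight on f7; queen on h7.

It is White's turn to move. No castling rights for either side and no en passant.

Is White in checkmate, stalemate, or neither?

checkmate

White to move; white king on h4.
In check: yes, from the black queen on h7.
King squares — g3: attacked by Kf3; h3: attacked by Qh7; g4: attacked by Kf3; g5: attacked by Nf7; h5: attacked by Qh7.
Legal moves for White: none.
In check with no legal moves → checkmate.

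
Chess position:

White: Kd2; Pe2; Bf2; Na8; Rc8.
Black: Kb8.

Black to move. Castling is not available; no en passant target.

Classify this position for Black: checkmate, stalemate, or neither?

Black to move; black king on b8.
In check: yes, from the white rook on c8.
Legal moves for Black: Kxc8, Kb7.
Black is in check but has 2 legal moves → neither.

neither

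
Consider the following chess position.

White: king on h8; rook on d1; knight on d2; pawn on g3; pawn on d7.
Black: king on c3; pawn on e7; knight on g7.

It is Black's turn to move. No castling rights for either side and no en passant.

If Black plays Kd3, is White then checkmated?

After Kd3: white king on h8; in check: no.
White is not in check, so this cannot be checkmate.

no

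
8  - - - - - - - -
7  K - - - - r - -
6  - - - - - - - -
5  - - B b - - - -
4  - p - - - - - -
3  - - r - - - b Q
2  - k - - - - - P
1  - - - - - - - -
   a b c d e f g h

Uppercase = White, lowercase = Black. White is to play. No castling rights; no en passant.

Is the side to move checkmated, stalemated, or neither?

White to move; white king on a7.
In check: yes, from the black rook on f7.
Legal moves for White: Kb6, Ka6, Be7, Qd7.
White is in check but has 4 legal moves → neither.

neither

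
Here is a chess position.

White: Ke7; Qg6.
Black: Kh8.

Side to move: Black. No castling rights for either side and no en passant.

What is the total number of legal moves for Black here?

Black to move; king on h8.
In check: no.
Legal moves: none.
Count: 0.

0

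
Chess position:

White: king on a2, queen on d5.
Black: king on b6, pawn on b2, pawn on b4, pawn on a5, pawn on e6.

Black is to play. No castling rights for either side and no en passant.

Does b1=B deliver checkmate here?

After b1=B: white king on a2; in check: yes, from the black bishop on b1.
White has 4 legal replies: Kb3, Kb2, Kxb1, Ka1.
In check but a legal move exists → not checkmate.

no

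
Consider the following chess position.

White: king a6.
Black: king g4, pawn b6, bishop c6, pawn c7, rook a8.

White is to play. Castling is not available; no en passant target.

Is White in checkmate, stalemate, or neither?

checkmate

White to move; white king on a6.
In check: yes, from the black rook on a8.
King squares — a5: attacked by Pb6; b5: attacked by Bc6; b6: attacked by Pc7; a7: attacked by Ra8; b7: attacked by Bc6.
Legal moves for White: none.
In check with no legal moves → checkmate.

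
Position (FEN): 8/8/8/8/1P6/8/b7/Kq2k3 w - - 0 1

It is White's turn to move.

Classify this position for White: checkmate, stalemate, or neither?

checkmate

White to move; white king on a1.
In check: yes, from the black queen on b1.
King squares — b1: attacked by Ba2; a2: attacked by Qb1; b2: attacked by Qb1.
Legal moves for White: none.
In check with no legal moves → checkmate.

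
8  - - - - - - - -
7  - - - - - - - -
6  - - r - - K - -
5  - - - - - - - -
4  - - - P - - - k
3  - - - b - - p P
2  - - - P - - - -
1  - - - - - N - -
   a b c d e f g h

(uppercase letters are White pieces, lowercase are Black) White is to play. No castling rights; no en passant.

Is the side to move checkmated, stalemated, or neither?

neither

White to move; white king on f6.
In check: yes, from the black rook on c6.
Legal moves for White: Kg7, Kf7, Ke7, Ke5.
White is in check but has 4 legal moves → neither.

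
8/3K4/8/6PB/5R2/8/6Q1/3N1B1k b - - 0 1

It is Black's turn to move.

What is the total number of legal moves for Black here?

Black to move; king on h1.
In check: yes, from the white queen on g2.
Legal moves: none.
Count: 0.

0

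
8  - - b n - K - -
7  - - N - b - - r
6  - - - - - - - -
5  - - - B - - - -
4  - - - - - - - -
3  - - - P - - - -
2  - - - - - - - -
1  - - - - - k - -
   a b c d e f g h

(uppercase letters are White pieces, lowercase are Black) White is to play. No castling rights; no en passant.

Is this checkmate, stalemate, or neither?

neither

White to move; white king on f8.
In check: yes, from the black bishop on e7.
King squares — e7: attacked by Rh7; f7: attacked by Rh7; g7: attacked by Rh7; e8: available; g8: available.
Legal moves for White: Kg8, Ke8.
White is in check but has 2 legal moves → neither.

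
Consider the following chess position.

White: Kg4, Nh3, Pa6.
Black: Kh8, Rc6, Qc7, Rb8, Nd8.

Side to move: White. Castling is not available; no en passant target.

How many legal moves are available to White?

White to move; king on g4.
In check: no.
Legal moves: Kh5, Kg5, Kf5, Kh4, Kf3, Ng5, Nf4, Nf2, Ng1, a7.
Count: 10.

10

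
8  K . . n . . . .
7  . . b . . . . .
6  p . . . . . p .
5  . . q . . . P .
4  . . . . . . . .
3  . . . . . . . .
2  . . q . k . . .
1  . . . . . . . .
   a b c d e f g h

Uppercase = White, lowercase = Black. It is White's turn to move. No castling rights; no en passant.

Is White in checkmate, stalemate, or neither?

stalemate

White to move; white king on a8.
In check: no.
King squares — a7: attacked by Qc5; b7: attacked by Nd8; b8: attacked by Bc7.
Legal moves for White: none.
Not in check and no legal moves → stalemate.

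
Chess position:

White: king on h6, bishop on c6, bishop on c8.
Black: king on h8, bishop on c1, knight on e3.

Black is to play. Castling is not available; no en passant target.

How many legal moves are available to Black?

Black to move; king on h8.
In check: no.
Legal moves: Kg8, Nf5+, Nd5+, Ng4+, Nc4+, Ng2+, Nc2+, Nf1+, Nd1+, Ba3, Bd2, Bb2.
Count: 12.

12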